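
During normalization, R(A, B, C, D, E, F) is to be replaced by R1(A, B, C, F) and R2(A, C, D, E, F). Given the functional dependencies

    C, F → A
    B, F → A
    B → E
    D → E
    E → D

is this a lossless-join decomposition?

No

Common attributes: R1 ∩ R2 = {A, C, F}.
No dependency enlarges {A, C, F}, so (A, C, F)⁺ = {A, C, F}.
The closure contains neither all of R1 = {A, B, C, F} nor all of R2 = {A, C, D, E, F}, so the common attributes are not a superkey of either fragment. The join is lossy.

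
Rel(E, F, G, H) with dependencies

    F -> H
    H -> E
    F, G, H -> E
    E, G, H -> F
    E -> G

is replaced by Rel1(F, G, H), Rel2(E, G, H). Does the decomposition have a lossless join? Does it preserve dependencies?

Lossless test: (G, H)⁺ = {E, F, G, H}, which contains all of one fragment — lossless.
Dependency preservation: F, G, H → E; E, G, H → F are not contained in any single fragment, but the restricted closure of each left-hand side across the fragments still reaches the right-hand side; the remaining FDs each lie inside some fragment. All dependencies are preserved.

lossless and dependency-preserving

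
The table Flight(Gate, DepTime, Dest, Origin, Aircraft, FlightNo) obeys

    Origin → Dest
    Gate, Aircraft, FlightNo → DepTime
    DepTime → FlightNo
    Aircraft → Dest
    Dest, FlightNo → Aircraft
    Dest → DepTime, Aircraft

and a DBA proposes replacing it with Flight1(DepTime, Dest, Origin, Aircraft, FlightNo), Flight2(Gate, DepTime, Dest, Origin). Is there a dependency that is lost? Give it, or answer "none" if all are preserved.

none

Origin → Dest lies within Flight1.
Gate, Aircraft, FlightNo → DepTime: restricted closure across fragments reaches DepTime.
DepTime → FlightNo lies within Flight1.
Aircraft → Dest lies within Flight1.
Dest, FlightNo → Aircraft lies within Flight1.
Dest → DepTime, Aircraft lies within Flight1.
Every dependency is enforceable on the fragments, so the decomposition is dependency-preserving.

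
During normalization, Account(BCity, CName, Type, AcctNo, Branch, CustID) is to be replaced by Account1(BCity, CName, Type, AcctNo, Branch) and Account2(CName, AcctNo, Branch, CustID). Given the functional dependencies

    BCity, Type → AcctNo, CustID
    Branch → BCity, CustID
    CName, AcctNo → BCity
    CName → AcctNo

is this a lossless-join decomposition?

Yes

Common attributes: Account1 ∩ Account2 = {CName, AcctNo, Branch}.
Closure of {CName, AcctNo, Branch}: Branch → BCity, CustID applies, adding BCity, CustID. So (CName, AcctNo, Branch)⁺ = {BCity, CName, AcctNo, Branch, CustID}.
This closure contains every attribute of Account2, so Account1 ∩ Account2 → Account2. The join is lossless.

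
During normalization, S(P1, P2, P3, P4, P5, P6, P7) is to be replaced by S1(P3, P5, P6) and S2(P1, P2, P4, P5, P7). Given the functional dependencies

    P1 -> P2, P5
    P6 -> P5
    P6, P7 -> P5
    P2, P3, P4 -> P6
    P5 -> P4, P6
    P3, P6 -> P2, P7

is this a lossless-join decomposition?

Common attributes: S1 ∩ S2 = {P5}.
Closure of {P5}: P5 → P4, P6 applies, adding P4, P6. So (P5)⁺ = {P4, P5, P6}.
The closure contains neither all of S1 = {P3, P5, P6} nor all of S2 = {P1, P2, P4, P5, P7}, so the common attributes are not a superkey of either fragment. The join is lossy.

No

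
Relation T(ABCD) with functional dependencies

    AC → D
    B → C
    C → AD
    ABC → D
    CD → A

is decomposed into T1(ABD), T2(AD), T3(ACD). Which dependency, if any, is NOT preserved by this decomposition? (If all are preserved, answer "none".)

Check B → C: no single fragment contains all of {BC}, and the restricted closure of {B} across the fragments never reaches {C}.
AC → D is preserved.
C → AD is preserved.
ABC → D is preserved.
CD → A is preserved.

B → C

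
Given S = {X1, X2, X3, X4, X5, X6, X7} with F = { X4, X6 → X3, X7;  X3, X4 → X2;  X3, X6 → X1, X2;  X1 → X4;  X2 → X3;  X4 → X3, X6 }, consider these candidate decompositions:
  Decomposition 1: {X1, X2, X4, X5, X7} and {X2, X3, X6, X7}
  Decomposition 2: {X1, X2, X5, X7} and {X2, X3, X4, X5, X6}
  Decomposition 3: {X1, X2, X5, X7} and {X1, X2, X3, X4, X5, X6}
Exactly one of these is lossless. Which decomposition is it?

Decomposition 3

Decomposition 1: common = {X2, X7}, closure = {X2, X3, X7} → lossy.
Decomposition 2: common = {X2, X5}, closure = {X2, X3, X5} → lossy.
Decomposition 3: common = {X1, X2, X5}, closure = {X1, X2, X3, X4, X5, X6, X7} → lossless.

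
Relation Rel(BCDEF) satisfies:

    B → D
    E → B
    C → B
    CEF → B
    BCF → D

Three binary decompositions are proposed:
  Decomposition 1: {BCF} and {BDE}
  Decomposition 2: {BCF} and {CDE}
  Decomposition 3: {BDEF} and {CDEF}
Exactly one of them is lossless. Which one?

Decomposition 1: common = {B}, closure = {BD} → lossy.
Decomposition 2: common = {C}, closure = {BCD} → lossy.
Decomposition 3: common = {DEF}, closure = {BDEF} → lossless.

Decomposition 3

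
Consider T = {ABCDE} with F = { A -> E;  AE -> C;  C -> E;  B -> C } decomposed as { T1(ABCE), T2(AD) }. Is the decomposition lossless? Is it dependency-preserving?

lossy but dependency-preserving

Lossless test: (A)⁺ = {ACE}, which is a superkey of neither fragment — lossy.
Dependency preservation: every FD's attributes lie within a single fragment, so each can be enforced locally — preserved.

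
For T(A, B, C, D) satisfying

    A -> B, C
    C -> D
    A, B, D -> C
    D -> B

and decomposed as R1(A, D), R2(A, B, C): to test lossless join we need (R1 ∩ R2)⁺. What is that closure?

R1 ∩ R2 = {A}.
A → B, C applies, adding B, C
C → D applies, adding D
Closure: {A, B, C, D}.

A, B, C, D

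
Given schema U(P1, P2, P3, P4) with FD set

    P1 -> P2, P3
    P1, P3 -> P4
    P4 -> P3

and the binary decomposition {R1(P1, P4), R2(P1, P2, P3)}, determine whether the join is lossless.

Yes

Common attributes: R1 ∩ R2 = {P1}.
Closure of {P1}: P1 → P2, P3 applies, adding P2, P3; P1, P3 → P4 applies, adding P4. So (P1)⁺ = {P1, P2, P3, P4}.
This closure contains every attribute of R1, so R1 ∩ R2 → R1. The join is lossless.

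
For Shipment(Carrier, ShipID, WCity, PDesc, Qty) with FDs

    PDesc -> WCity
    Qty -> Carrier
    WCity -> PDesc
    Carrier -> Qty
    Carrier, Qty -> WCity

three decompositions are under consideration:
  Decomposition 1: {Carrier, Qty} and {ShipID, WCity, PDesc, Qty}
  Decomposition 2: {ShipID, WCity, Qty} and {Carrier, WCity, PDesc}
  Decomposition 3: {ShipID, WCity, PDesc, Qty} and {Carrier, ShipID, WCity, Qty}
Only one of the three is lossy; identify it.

Decomposition 1: common = {Qty}, closure = {Carrier, WCity, PDesc, Qty} → lossless.
Decomposition 2: common = {WCity}, closure = {WCity, PDesc} → lossy.
Decomposition 3: common = {ShipID, WCity, Qty}, closure = {Carrier, ShipID, WCity, PDesc, Qty} → lossless.

Decomposition 2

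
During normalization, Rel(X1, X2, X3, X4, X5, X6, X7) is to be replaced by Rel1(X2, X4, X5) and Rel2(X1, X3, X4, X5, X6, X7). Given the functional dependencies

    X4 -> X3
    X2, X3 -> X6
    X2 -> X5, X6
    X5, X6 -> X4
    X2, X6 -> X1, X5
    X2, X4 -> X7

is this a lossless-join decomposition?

No

Common attributes: Rel1 ∩ Rel2 = {X4, X5}.
Closure of {X4, X5}: X4 → X3 applies, adding X3. So (X4, X5)⁺ = {X3, X4, X5}.
The closure contains neither all of Rel1 = {X2, X4, X5} nor all of Rel2 = {X1, X3, X4, X5, X6, X7}, so the common attributes are not a superkey of either fragment. The join is lossy.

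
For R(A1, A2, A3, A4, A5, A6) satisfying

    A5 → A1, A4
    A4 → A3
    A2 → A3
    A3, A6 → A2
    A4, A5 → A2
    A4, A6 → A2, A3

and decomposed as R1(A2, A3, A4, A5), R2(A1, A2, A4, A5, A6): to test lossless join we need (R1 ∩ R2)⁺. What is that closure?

A1, A2, A3, A4, A5

R1 ∩ R2 = {A2, A4, A5}.
A5 → A1, A4 applies, adding A1
A4 → A3 applies, adding A3
Closure: {A1, A2, A3, A4, A5}.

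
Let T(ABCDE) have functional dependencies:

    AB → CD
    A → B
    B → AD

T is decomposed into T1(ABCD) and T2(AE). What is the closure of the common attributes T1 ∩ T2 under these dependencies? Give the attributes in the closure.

ABCD

T1 ∩ T2 = {A}.
A → B applies, adding B
B → AD applies, adding D
AB → CD applies, adding C
Closure: {ABCD}.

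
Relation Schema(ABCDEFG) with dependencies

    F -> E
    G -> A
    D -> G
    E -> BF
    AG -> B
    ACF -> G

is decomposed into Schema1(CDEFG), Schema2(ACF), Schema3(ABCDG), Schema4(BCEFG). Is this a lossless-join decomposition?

Yes

Chase test. Columns are ABCDEFG; row i has aⱼ where attribute j ∈ Schemai, else bᵢⱼ.
Initial tableau (one row per fragment):
  row 1: b11 b12 a3 a4 a5 a6 a7
  row 2: a1 b22 a3 b24 b25 a6 b27
  row 3: a1 a2 a3 a4 b35 b36 a7
  row 4: b41 a2 a3 b44 a5 a6 a7
Rows 1 and 2 agree on F; apply F→E and equate their E entries.
Rows 1 and 3 agree on G; apply G→A and equate their A entries.
Rows 1 and 4 agree on G; apply G→A and equate their A entries.
Rows 1 and 2 agree on E; apply E→BF and equate their BF entries.
Rows 1 and 4 agree on E; apply E→BF and equate their BF entries.
Rows 1 and 2 agree on ACF; apply ACF→G and equate their G entries.
Row 1 is now all distinguished symbols — the join is lossless.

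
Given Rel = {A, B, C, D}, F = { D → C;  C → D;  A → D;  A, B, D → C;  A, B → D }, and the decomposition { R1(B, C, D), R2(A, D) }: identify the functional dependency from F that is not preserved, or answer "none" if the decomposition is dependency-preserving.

D → C lies within R1.
C → D lies within R1.
A → D lies within R2.
A, B, D → C: restricted closure across fragments reaches C.
A, B → D: restricted closure across fragments reaches D.
Every dependency is enforceable on the fragments, so the decomposition is dependency-preserving.

none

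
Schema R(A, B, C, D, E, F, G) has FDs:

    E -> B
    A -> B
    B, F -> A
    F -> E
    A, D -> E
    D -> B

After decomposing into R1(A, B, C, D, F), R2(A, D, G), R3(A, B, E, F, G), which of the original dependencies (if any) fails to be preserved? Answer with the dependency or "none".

A, D -> E

Check A, D → E: no single fragment contains all of {A, D, E}, and the restricted closure of {A, D} across the fragments never reaches {E}.
E → B is preserved.
A → B is preserved.
B, F → A is preserved.
F → E is preserved.
D → B is preserved.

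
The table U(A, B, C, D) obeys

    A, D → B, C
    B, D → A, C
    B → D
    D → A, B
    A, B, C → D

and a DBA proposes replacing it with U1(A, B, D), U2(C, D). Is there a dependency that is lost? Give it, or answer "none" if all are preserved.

none

A, D → B, C: restricted closure across fragments reaches B, C.
B, D → A, C: restricted closure across fragments reaches A, C.
B → D lies within U1.
D → A, B lies within U1.
A, B, C → D: restricted closure across fragments reaches D.
Every dependency is enforceable on the fragments, so the decomposition is dependency-preserving.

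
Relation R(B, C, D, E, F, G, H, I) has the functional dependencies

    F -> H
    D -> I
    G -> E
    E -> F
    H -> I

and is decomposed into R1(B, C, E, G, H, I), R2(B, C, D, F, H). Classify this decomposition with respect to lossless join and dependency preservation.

lossy and not dependency-preserving

Lossless test: (B, C, H)⁺ = {B, C, H, I}, which is a superkey of neither fragment — lossy.
Dependency preservation: the restricted closure of {D} across the fragments never reaches {I}, so D → I cannot be enforced without a join — not preserved.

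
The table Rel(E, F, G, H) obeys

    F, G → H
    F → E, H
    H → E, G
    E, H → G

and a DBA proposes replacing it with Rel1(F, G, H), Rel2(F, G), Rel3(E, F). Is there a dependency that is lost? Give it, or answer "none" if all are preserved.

H → E, G

Check H → E, G: no single fragment contains all of {E, G, H}, and the restricted closure of {H} across the fragments never reaches {E, G}.
F, G → H is preserved.
F → E, H is preserved.
E, H → G is preserved.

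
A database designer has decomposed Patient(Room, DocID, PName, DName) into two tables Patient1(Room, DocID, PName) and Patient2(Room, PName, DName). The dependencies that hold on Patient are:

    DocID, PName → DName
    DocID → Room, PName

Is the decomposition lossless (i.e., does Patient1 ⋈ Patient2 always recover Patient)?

No

Common attributes: Patient1 ∩ Patient2 = {Room, PName}.
No dependency enlarges {Room, PName}, so (Room, PName)⁺ = {Room, PName}.
The closure contains neither all of Patient1 = {Room, DocID, PName} nor all of Patient2 = {Room, PName, DName}, so the common attributes are not a superkey of either fragment. The join is lossy.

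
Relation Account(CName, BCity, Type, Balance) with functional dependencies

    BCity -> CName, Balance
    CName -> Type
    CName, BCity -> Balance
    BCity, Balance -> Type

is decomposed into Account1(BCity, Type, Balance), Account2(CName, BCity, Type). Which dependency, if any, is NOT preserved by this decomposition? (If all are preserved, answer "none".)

BCity → CName, Balance: restricted closure across fragments reaches CName, Balance.
CName → Type lies within Account2.
CName, BCity → Balance: restricted closure across fragments reaches Balance.
BCity, Balance → Type lies within Account1.
Every dependency is enforceable on the fragments, so the decomposition is dependency-preserving.

none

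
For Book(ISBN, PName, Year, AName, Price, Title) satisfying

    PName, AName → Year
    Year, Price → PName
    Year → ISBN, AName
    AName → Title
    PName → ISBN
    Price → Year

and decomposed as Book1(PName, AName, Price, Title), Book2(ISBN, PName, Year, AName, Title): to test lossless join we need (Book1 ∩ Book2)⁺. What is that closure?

Book1 ∩ Book2 = {PName, AName, Title}.
PName, AName → Year applies, adding Year
Year → ISBN, AName applies, adding ISBN
Closure: {ISBN, PName, Year, AName, Title}.

ISBN, PName, Year, AName, Title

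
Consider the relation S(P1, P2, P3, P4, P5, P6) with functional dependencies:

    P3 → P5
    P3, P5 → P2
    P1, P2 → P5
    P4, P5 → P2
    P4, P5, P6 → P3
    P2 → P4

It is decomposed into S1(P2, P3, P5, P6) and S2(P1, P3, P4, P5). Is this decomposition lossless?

No

Common attributes: S1 ∩ S2 = {P3, P5}.
Closure of {P3, P5}: P3, P5 → P2 applies, adding P2; P2 → P4 applies, adding P4. So (P3, P5)⁺ = {P2, P3, P4, P5}.
The closure contains neither all of S1 = {P2, P3, P5, P6} nor all of S2 = {P1, P3, P4, P5}, so the common attributes are not a superkey of either fragment. The join is lossy.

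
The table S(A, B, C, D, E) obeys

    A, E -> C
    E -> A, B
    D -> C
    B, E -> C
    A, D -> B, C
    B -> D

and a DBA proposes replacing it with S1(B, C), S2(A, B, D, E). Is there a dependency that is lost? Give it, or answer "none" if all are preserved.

Check D → C: no single fragment contains all of {C, D}, and the restricted closure of {D} across the fragments never reaches {C}.
A, E → C is preserved.
E → A, B is preserved.
B, E → C is preserved.
A, D → B, C is preserved.
B → D is preserved.

D -> C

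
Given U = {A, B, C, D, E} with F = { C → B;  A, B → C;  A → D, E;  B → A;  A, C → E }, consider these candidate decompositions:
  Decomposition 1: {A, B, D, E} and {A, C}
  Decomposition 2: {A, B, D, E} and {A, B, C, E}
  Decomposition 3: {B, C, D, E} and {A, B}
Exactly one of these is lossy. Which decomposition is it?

Decomposition 1

Decomposition 1: common = {A}, closure = {A, D, E} → lossy.
Decomposition 2: common = {A, B, E}, closure = {A, B, C, D, E} → lossless.
Decomposition 3: common = {B}, closure = {A, B, C, D, E} → lossless.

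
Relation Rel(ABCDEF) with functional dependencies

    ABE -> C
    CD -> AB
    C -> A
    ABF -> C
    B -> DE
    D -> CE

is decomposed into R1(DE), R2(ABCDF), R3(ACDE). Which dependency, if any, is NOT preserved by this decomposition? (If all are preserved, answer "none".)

none

ABE → C: restricted closure across fragments reaches C.
CD → AB lies within R2.
C → A lies within R2.
ABF → C lies within R2.
B → DE: restricted closure across fragments reaches DE.
D → CE lies within R3.
Every dependency is enforceable on the fragments, so the decomposition is dependency-preserving.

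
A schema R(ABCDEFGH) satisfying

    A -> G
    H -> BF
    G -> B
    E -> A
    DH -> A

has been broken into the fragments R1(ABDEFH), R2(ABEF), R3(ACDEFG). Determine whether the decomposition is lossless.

No

Chase test. Columns are ABCDEFGH; row i has aⱼ where attribute j ∈ Ri, else bᵢⱼ.
Initial tableau (one row per fragment):
  row 1: a1 a2 b13 a4 a5 a6 b17 a8
  row 2: a1 a2 b23 b24 a5 a6 b27 b28
  row 3: a1 b32 a3 a4 a5 a6 a7 b38
Rows 1 and 2 agree on A; apply A→G and equate their G entries.
Rows 1 and 3 agree on A; apply A→G and equate their G entries.
Rows 1 and 3 agree on G; apply G→B and equate their B entries.
No row becomes fully distinguished — the join is lossy.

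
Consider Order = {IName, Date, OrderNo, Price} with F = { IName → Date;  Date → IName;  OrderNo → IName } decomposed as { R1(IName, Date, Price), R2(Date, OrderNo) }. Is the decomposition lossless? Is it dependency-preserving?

lossy but dependency-preserving

Lossless test: (Date)⁺ = {IName, Date}, which is a superkey of neither fragment — lossy.
Dependency preservation: OrderNo → IName is not contained in any single fragment, but the restricted closure of its left-hand side across the fragments still reaches the right-hand side; the remaining FDs each lie inside some fragment. All dependencies are preserved.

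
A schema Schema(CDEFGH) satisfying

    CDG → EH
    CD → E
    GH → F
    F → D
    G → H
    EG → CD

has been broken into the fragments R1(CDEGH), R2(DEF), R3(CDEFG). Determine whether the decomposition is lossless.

Chase test. Columns are CDEFGH; row i has aⱼ where attribute j ∈ Ri, else bᵢⱼ.
Initial tableau (one row per fragment):
  row 1: a1 a2 a3 b14 a5 a6
  row 2: b21 a2 a3 a4 b25 b26
  row 3: a1 a2 a3 a4 a5 b36
Rows 1 and 3 agree on CDG; apply CDG→EH and equate their EH entries.
Rows 1 and 3 agree on GH; apply GH→F and equate their F entries.
Row 1 is now all distinguished symbols — the join is lossless.

Yes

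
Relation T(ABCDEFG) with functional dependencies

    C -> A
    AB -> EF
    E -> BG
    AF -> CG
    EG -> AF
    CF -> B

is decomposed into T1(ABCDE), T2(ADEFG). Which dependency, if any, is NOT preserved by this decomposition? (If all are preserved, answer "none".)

C → A lies within T1.
AB → EF: restricted closure across fragments reaches EF.
E → BG: restricted closure across fragments reaches BG.
AF → CG: restricted closure across fragments reaches CG.
EG → AF lies within T2.
CF → B: restricted closure across fragments reaches B.
Every dependency is enforceable on the fragments, so the decomposition is dependency-preserving.

none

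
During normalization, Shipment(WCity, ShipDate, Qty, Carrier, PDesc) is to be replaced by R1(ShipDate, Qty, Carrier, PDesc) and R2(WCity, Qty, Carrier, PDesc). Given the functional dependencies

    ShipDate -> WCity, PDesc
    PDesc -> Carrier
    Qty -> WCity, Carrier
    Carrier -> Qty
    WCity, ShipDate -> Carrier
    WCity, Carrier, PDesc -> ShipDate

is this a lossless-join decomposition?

Yes

Common attributes: R1 ∩ R2 = {Qty, Carrier, PDesc}.
Closure of {Qty, Carrier, PDesc}: Qty → WCity, Carrier applies, adding WCity; WCity, Carrier, PDesc → ShipDate applies, adding ShipDate. So (Qty, Carrier, PDesc)⁺ = {WCity, ShipDate, Qty, Carrier, PDesc}.
This closure contains every attribute of R1, so R1 ∩ R2 → R1. The join is lossless.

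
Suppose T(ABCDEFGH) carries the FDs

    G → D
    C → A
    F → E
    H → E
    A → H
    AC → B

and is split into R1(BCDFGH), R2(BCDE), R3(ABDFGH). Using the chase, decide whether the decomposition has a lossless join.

No

Chase test. Columns are ABCDEFGH; row i has aⱼ where attribute j ∈ Ri, else bᵢⱼ.
Initial tableau (one row per fragment):
  row 1: b11 a2 a3 a4 b15 a6 a7 a8
  row 2: b21 a2 a3 a4 a5 b26 b27 b28
  row 3: a1 a2 b33 a4 b35 a6 a7 a8
Rows 1 and 2 agree on C; apply C→A and equate their A entries.
Rows 1 and 3 agree on F; apply F→E and equate their E entries.
Rows 1 and 2 agree on A; apply A→H and equate their H entries.
Rows 1 and 2 agree on H; apply H→E and equate their E entries.
No row becomes fully distinguished — the join is lossy.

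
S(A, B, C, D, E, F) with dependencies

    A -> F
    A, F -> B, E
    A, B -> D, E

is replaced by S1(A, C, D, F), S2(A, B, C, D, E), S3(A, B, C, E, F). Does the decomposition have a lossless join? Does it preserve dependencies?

lossless and dependency-preserving

Lossless test (chase): Rows 1 and 2 agree on A; apply A→F and equate their F entries. Rows 1 and 2 agree on A, F; apply A, F→B, E and equate their B, E entries. Rows 1 and 3 agree on A, B; apply A, B→D, E and equate their D, E entries. Row 1 is now all distinguished symbols — the join is lossless.
Dependency preservation: every FD's attributes lie within a single fragment, so each can be enforced locally — preserved.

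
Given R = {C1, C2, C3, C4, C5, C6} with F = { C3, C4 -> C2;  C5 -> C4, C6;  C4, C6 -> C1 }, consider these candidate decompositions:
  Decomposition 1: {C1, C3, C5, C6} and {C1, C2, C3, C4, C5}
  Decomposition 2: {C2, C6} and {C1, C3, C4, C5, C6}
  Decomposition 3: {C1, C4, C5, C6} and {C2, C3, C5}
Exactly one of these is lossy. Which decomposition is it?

Decomposition 2

Decomposition 1: common = {C1, C3, C5}, closure = {C1, C2, C3, C4, C5, C6} → lossless.
Decomposition 2: common = {C6}, closure = {C6} → lossy.
Decomposition 3: common = {C5}, closure = {C1, C4, C5, C6} → lossless.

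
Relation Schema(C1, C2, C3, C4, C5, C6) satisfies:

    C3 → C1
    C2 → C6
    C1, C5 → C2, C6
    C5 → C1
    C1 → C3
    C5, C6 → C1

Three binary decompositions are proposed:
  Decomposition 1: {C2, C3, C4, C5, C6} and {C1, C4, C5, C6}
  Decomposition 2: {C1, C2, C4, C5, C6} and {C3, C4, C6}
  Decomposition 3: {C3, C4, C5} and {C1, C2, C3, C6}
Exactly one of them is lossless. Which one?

Decomposition 1: common = {C4, C5, C6}, closure = {C1, C2, C3, C4, C5, C6} → lossless.
Decomposition 2: common = {C4, C6}, closure = {C4, C6} → lossy.
Decomposition 3: common = {C3}, closure = {C1, C3} → lossy.

Decomposition 1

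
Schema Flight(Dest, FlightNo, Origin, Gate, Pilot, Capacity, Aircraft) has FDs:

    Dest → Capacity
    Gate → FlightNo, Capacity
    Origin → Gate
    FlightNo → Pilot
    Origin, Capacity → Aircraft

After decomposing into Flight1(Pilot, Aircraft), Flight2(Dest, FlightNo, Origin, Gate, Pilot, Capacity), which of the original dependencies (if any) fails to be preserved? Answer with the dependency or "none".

Origin, Capacity → Aircraft

Check Origin, Capacity → Aircraft: no single fragment contains all of {Origin, Capacity, Aircraft}, and the restricted closure of {Origin, Capacity} across the fragments never reaches {Aircraft}.
Dest → Capacity is preserved.
Gate → FlightNo, Capacity is preserved.
Origin → Gate is preserved.
FlightNo → Pilot is preserved.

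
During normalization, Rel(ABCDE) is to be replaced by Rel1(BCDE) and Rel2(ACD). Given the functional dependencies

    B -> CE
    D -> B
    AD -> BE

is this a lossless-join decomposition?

Common attributes: Rel1 ∩ Rel2 = {CD}.
Closure of {CD}: D → B applies, adding B; B → CE applies, adding E. So (CD)⁺ = {BCDE}.
This closure contains every attribute of Rel1, so Rel1 ∩ Rel2 → Rel1. The join is lossless.

Yes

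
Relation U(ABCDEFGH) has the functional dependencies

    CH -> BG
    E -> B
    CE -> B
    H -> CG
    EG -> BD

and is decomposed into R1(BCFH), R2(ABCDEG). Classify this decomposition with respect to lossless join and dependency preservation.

Lossless test: (BC)⁺ = {BC}, which is a superkey of neither fragment — lossy.
Dependency preservation: the restricted closure of {CH} across the fragments never reaches {BG}, so CH → BG cannot be enforced without a join — not preserved.

lossy and not dependency-preserving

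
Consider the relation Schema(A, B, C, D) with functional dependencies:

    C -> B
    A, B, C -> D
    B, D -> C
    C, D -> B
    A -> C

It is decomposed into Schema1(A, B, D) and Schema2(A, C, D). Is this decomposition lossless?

Yes

Common attributes: Schema1 ∩ Schema2 = {A, D}.
Closure of {A, D}: A → C applies, adding C; C → B applies, adding B. So (A, D)⁺ = {A, B, C, D}.
This closure contains every attribute of Schema1, so Schema1 ∩ Schema2 → Schema1. The join is lossless.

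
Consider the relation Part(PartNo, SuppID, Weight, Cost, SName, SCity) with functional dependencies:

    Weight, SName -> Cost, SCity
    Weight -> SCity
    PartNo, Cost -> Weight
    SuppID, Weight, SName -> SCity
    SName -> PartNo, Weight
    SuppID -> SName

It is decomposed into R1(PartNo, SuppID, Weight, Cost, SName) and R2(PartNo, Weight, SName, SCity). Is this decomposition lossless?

Yes

Common attributes: R1 ∩ R2 = {PartNo, Weight, SName}.
Closure of {PartNo, Weight, SName}: Weight, SName → Cost, SCity applies, adding Cost, SCity. So (PartNo, Weight, SName)⁺ = {PartNo, Weight, Cost, SName, SCity}.
This closure contains every attribute of R2, so R1 ∩ R2 → R2. The join is lossless.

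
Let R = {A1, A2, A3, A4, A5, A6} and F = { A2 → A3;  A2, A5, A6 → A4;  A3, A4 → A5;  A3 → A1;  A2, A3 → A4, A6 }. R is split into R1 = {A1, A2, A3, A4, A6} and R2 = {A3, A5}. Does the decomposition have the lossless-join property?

Common attributes: R1 ∩ R2 = {A3}.
Closure of {A3}: A3 → A1 applies, adding A1. So (A3)⁺ = {A1, A3}.
The closure contains neither all of R1 = {A1, A2, A3, A4, A6} nor all of R2 = {A3, A5}, so the common attributes are not a superkey of either fragment. The join is lossy.

No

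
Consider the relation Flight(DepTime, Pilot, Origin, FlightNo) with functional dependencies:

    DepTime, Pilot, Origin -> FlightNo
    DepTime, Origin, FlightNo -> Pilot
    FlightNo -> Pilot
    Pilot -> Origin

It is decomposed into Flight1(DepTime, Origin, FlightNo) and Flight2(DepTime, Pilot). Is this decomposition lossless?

No

Common attributes: Flight1 ∩ Flight2 = {DepTime}.
No dependency enlarges {DepTime}, so (DepTime)⁺ = {DepTime}.
The closure contains neither all of Flight1 = {DepTime, Origin, FlightNo} nor all of Flight2 = {DepTime, Pilot}, so the common attributes are not a superkey of either fragment. The join is lossy.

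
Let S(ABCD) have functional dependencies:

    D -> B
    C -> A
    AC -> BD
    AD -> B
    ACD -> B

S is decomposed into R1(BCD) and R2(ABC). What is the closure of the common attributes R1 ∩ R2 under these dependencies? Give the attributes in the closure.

ABCD

R1 ∩ R2 = {BC}.
C → A applies, adding A
AC → BD applies, adding D
Closure: {ABCD}.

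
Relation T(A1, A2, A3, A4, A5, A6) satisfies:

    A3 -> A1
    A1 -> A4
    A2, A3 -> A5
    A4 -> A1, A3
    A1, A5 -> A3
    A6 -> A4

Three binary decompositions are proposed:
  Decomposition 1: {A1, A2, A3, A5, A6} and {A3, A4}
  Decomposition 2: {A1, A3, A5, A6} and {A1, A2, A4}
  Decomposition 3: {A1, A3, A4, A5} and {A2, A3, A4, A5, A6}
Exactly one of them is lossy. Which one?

Decomposition 1: common = {A3}, closure = {A1, A3, A4} → lossless.
Decomposition 2: common = {A1}, closure = {A1, A3, A4} → lossy.
Decomposition 3: common = {A3, A4, A5}, closure = {A1, A3, A4, A5} → lossless.

Decomposition 2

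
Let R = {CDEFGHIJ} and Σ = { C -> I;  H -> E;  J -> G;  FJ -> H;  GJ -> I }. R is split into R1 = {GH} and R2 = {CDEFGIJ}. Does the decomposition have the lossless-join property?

No

Common attributes: R1 ∩ R2 = {G}.
No dependency enlarges {G}, so (G)⁺ = {G}.
The closure contains neither all of R1 = {GH} nor all of R2 = {CDEFGIJ}, so the common attributes are not a superkey of either fragment. The join is lossy.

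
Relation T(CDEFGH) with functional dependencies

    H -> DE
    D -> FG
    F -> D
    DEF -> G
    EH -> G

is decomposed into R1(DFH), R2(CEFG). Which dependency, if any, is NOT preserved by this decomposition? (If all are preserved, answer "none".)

Check H → DE: no single fragment contains all of {DEH}, and the restricted closure of {H} across the fragments never reaches {DE}.
D → FG is preserved.
F → D is preserved.
DEF → G is preserved.
EH → G is preserved.

H -> DE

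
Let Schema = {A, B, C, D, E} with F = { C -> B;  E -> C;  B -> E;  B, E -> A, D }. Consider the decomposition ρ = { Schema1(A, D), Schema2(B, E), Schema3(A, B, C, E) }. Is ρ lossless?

Chase test. Columns are A, B, C, D, E; row i has aⱼ where attribute j ∈ Schemai, else bᵢⱼ.
Initial tableau (one row per fragment):
  row 1: a1 b12 b13 a4 b15
  row 2: b21 a2 b23 b24 a5
  row 3: a1 a2 a3 b34 a5
Rows 2 and 3 agree on E; apply E→C and equate their C entries.
Rows 2 and 3 agree on B, E; apply B, E→A, D and equate their A, D entries.
No row becomes fully distinguished — the join is lossy.

No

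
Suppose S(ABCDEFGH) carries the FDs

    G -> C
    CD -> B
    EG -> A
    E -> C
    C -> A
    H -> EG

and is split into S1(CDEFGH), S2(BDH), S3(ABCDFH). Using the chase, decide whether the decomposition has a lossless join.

Chase test. Columns are ABCDEFGH; row i has aⱼ where attribute j ∈ Si, else bᵢⱼ.
Initial tableau (one row per fragment):
  row 1: b11 b12 a3 a4 a5 a6 a7 a8
  row 2: b21 a2 b23 a4 b25 b26 b27 a8
  row 3: a1 a2 a3 a4 b35 a6 b37 a8
Rows 1 and 3 agree on CD; apply CD→B and equate their B entries.
Rows 1 and 3 agree on C; apply C→A and equate their A entries.
Rows 1 and 2 agree on H; apply H→EG and equate their EG entries.
Rows 1 and 3 agree on H; apply H→EG and equate their EG entries.
Rows 1 and 2 agree on G; apply G→C and equate their C entries.
Rows 1 and 2 agree on EG; apply EG→A and equate their A entries.
Row 1 is now all distinguished symbols — the join is lossless.

Yes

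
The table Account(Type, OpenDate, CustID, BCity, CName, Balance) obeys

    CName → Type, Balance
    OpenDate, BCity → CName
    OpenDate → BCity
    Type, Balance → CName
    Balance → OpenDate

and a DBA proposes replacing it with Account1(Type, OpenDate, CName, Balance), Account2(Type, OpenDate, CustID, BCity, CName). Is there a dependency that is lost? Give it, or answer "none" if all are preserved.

CName → Type, Balance lies within Account1.
OpenDate, BCity → CName lies within Account2.
OpenDate → BCity lies within Account2.
Type, Balance → CName lies within Account1.
Balance → OpenDate lies within Account1.
Every dependency is enforceable on the fragments, so the decomposition is dependency-preserving.

none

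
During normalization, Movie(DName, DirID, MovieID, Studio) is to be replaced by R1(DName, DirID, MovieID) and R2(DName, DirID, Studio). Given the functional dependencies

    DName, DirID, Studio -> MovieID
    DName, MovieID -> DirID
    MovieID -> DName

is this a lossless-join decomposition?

Common attributes: R1 ∩ R2 = {DName, DirID}.
No dependency enlarges {DName, DirID}, so (DName, DirID)⁺ = {DName, DirID}.
The closure contains neither all of R1 = {DName, DirID, MovieID} nor all of R2 = {DName, DirID, Studio}, so the common attributes are not a superkey of either fragment. The join is lossy.

No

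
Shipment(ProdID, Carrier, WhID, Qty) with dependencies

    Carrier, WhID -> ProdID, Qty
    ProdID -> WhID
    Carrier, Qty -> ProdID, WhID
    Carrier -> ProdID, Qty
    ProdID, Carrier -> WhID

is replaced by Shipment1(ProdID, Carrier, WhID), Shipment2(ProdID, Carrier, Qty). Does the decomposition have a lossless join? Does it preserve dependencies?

lossless and dependency-preserving

Lossless test: (ProdID, Carrier)⁺ = {ProdID, Carrier, WhID, Qty}, which contains all of one fragment — lossless.
Dependency preservation: Carrier, WhID → ProdID, Qty; Carrier, Qty → ProdID, WhID are not contained in any single fragment, but the restricted closure of each left-hand side across the fragments still reaches the right-hand side; the remaining FDs each lie inside some fragment. All dependencies are preserved.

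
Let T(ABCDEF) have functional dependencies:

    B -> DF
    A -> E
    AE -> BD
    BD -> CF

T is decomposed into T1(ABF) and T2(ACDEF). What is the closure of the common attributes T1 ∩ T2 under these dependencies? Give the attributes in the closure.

ABCDEF

T1 ∩ T2 = {AF}.
A → E applies, adding E
AE → BD applies, adding BD
BD → CF applies, adding C
Closure: {ABCDEF}.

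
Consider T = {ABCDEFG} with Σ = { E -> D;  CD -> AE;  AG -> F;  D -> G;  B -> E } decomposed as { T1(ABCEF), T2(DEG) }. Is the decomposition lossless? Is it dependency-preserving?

lossless but not dependency-preserving

Lossless test: (E)⁺ = {DEG}, which contains all of one fragment — lossless.
Dependency preservation: the restricted closure of {CD} across the fragments never reaches {AE}, so CD → AE cannot be enforced without a join — not preserved.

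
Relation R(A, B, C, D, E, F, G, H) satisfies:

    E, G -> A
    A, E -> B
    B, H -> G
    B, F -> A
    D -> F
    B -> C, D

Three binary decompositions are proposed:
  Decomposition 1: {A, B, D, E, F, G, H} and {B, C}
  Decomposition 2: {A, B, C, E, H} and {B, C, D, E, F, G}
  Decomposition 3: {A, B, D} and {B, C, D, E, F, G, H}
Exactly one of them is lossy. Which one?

Decomposition 1: common = {B}, closure = {A, B, C, D, F} → lossless.
Decomposition 2: common = {B, C, E}, closure = {A, B, C, D, E, F} → lossy.
Decomposition 3: common = {B, D}, closure = {A, B, C, D, F} → lossless.

Decomposition 2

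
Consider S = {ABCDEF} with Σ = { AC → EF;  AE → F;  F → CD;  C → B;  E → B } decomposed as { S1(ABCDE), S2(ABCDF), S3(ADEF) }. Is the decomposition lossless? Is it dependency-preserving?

lossless and dependency-preserving

Lossless test (chase): Rows 1 and 2 agree on AC; apply AC→EF and equate their EF entries. Rows 1 and 3 agree on F; apply F→CD and equate their CD entries. Rows 1 and 3 agree on C; apply C→B and equate their B entries. Row 1 is now all distinguished symbols — the join is lossless.
Dependency preservation: AC → EF is not contained in any single fragment, but the restricted closure of its left-hand side across the fragments still reaches the right-hand side; the remaining FDs each lie inside some fragment. All dependencies are preserved.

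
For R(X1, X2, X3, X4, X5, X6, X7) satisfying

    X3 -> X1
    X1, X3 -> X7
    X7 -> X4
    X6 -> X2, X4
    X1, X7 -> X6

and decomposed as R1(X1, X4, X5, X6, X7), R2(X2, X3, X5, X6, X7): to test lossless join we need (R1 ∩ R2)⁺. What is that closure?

R1 ∩ R2 = {X5, X6, X7}.
X7 → X4 applies, adding X4
X6 → X2, X4 applies, adding X2
Closure: {X2, X4, X5, X6, X7}.

X2, X4, X5, X6, X7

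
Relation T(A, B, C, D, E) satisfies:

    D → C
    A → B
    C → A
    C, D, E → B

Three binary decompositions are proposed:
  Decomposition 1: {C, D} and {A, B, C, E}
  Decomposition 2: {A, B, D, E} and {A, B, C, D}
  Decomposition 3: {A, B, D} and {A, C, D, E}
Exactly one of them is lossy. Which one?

Decomposition 1

Decomposition 1: common = {C}, closure = {A, B, C} → lossy.
Decomposition 2: common = {A, B, D}, closure = {A, B, C, D} → lossless.
Decomposition 3: common = {A, D}, closure = {A, B, C, D} → lossless.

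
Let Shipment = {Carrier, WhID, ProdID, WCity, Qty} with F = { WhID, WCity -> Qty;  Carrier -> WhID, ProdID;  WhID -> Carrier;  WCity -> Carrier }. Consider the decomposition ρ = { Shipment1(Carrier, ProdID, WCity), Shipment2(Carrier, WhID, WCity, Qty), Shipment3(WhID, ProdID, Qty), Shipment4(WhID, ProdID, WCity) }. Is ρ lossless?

Chase test. Columns are Carrier, WhID, ProdID, WCity, Qty; row i has aⱼ where attribute j ∈ Shipmenti, else bᵢⱼ.
Initial tableau (one row per fragment):
  row 1: a1 b12 a3 a4 b15
  row 2: a1 a2 b23 a4 a5
  row 3: b31 a2 a3 b34 a5
  row 4: b41 a2 a3 a4 b45
Rows 2 and 4 agree on WhID, WCity; apply WhID, WCity→Qty and equate their Qty entries.
Rows 1 and 2 agree on Carrier; apply Carrier→WhID, ProdID and equate their WhID, ProdID entries.
Rows 1 and 3 agree on WhID; apply WhID→Carrier and equate their Carrier entries.
Rows 1 and 4 agree on WhID; apply WhID→Carrier and equate their Carrier entries.
Rows 1 and 2 agree on WhID, WCity; apply WhID, WCity→Qty and equate their Qty entries.
Row 1 is now all distinguished symbols — the join is lossless.

Yes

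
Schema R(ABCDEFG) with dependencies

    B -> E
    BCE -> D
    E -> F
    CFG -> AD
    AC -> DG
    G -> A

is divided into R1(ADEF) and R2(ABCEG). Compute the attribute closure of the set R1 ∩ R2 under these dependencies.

R1 ∩ R2 = {AE}.
E → F applies, adding F
Closure: {AEF}.

AEF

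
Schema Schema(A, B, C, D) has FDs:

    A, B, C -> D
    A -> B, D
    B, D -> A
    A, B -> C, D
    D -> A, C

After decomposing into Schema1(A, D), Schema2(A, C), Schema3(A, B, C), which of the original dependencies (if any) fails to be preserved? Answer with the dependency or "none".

none

A, B, C → D: restricted closure across fragments reaches D.
A → B, D: restricted closure across fragments reaches B, D.
B, D → A: restricted closure across fragments reaches A.
A, B → C, D: restricted closure across fragments reaches C, D.
D → A, C: restricted closure across fragments reaches A, C.
Every dependency is enforceable on the fragments, so the decomposition is dependency-preserving.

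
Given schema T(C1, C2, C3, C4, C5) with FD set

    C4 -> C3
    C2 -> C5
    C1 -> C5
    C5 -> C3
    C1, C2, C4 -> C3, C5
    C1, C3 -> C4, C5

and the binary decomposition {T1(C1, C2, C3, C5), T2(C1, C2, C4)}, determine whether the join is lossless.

Common attributes: T1 ∩ T2 = {C1, C2}.
Closure of {C1, C2}: C2 → C5 applies, adding C5; C5 → C3 applies, adding C3; C1, C3 → C4, C5 applies, adding C4. So (C1, C2)⁺ = {C1, C2, C3, C4, C5}.
This closure contains every attribute of T1, so T1 ∩ T2 → T1. The join is lossless.

Yes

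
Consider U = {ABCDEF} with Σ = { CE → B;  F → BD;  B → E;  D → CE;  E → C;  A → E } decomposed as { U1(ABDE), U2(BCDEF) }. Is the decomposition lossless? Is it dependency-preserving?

lossy but dependency-preserving

Lossless test: (BDE)⁺ = {BCDE}, which is a superkey of neither fragment — lossy.
Dependency preservation: every FD's attributes lie within a single fragment, so each can be enforced locally — preserved.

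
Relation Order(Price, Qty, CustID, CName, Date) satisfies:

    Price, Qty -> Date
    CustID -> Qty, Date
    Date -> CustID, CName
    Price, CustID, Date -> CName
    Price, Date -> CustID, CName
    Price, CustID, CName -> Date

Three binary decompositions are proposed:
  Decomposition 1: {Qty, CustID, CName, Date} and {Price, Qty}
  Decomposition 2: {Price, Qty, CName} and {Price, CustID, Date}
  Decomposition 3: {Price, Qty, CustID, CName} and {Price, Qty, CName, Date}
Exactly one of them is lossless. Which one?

Decomposition 3

Decomposition 1: common = {Qty}, closure = {Qty} → lossy.
Decomposition 2: common = {Price}, closure = {Price} → lossy.
Decomposition 3: common = {Price, Qty, CName}, closure = {Price, Qty, CustID, CName, Date} → lossless.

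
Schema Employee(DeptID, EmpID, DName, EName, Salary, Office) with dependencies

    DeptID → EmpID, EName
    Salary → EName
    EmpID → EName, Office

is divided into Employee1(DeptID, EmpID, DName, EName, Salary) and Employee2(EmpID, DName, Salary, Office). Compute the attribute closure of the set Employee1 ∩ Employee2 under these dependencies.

Employee1 ∩ Employee2 = {EmpID, DName, Salary}.
Salary → EName applies, adding EName
EmpID → EName, Office applies, adding Office
Closure: {EmpID, DName, EName, Salary, Office}.

EmpID, DName, EName, Salary, Office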